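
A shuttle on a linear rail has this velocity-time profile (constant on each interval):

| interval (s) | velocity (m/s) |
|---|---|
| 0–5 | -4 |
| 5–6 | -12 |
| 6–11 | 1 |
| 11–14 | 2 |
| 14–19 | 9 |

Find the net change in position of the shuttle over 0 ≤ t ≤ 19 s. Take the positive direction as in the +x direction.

24 m

Displacement is the signed area under the v-t curve.
0–5 s: -4 × 5 = -20 m
5–6 s: -12 × 1 = -12 m
6–11 s: 1 × 5 = 5 m
11–14 s: 2 × 3 = 6 m
14–19 s: 9 × 5 = 45 m
Net displacement = 24 m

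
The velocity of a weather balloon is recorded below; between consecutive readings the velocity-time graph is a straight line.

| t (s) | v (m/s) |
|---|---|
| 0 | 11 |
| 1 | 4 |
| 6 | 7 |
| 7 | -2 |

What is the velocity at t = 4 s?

On 1–6 s the graph is linear from 4 to 7 m/s: v(4) = 4 + (7 − 4)·(4 − 1)/(6 − 1) = 5.8 m/s.

5.8 m/s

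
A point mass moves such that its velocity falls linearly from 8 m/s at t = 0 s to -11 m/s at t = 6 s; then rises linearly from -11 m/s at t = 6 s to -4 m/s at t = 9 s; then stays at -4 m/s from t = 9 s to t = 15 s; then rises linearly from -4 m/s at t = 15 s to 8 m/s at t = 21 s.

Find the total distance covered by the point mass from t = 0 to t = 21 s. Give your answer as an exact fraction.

Total distance travelled is ∫|v| dt — sum the magnitudes of each area piece.
0–6 s: v = 0 at t = 48/19 s; triangle areas 192/19 + 363/19 = 555/19 m
6–9 s: |½(-11 + -4)(3)| = 22.5 m
9–15 s: |-4| × 6 = 24 m
15–21 s: v = 0 at t = 17 s; triangle areas 4 + 16 = 20 m
Total distance = 3637/38 m

3637/38 m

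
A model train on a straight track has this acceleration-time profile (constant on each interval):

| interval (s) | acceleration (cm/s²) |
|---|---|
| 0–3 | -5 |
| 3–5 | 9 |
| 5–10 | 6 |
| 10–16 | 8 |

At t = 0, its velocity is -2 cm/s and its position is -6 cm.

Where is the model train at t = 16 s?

On each constant-a segment, Δv = aΔt and Δx = v₀Δt + ½aΔt²; chain segment to segment.
0–3 s: v starts -2 cm/s; Δx = -2·3 + ½·-5·3² = -28.5 cm; v ends -17 cm/s.
3–5 s: v starts -17 cm/s; Δx = -17·2 + ½·9·2² = -16 cm; v ends 1 cm/s.
5–10 s: v starts 1 cm/s; Δx = 1·5 + ½·6·5² = 80 cm; v ends 31 cm/s.
10–16 s: v starts 31 cm/s; Δx = 31·6 + ½·8·6² = 330 cm; v ends 79 cm/s.
x(16) = -6 + Σ Δx = 359.5 cm.

359.5 cm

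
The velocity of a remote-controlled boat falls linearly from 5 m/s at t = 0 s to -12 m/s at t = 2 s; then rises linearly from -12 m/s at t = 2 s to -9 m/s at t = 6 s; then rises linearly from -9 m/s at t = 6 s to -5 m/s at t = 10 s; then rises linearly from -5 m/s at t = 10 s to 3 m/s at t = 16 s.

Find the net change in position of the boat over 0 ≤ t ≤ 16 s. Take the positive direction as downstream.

-83 m

Net displacement equals the area under the velocity-time graph (areas below the axis count negative).
0–2 s: ½(5 + -12)(2) = -7 m
2–6 s: ½(-12 + -9)(4) = -42 m
6–10 s: ½(-9 + -5)(4) = -28 m
10–16 s: ½(-5 + 3)(6) = -6 m
Net displacement = -83 m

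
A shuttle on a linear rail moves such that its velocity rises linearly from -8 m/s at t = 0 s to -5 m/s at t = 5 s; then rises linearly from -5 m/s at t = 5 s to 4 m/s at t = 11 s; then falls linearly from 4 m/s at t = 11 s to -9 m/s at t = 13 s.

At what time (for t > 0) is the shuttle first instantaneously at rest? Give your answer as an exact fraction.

v changes sign on 5–11 s (from -5 to 4); the graph is linear there, so v = 0 at t = 5 + (5)·(11 − 5)/(4 − -5) = 25/3 s.

t = 25/3 s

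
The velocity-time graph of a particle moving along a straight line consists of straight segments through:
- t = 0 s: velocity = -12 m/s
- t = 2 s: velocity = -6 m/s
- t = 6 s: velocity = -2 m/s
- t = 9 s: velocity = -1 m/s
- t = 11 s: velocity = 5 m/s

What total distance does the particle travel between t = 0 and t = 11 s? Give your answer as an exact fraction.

Distance (not displacement) is the total path length: add the absolute areas under v-t.
0–2 s: |½(-12 + -6)(2)| = 18 m
2–6 s: |½(-6 + -2)(4)| = 16 m
6–9 s: |½(-2 + -1)(3)| = 4.5 m
9–11 s: v = 0 at t = 28/3 s; triangle areas 1/6 + 25/6 = 13/3 m
Total distance = 257/6 m

257/6 m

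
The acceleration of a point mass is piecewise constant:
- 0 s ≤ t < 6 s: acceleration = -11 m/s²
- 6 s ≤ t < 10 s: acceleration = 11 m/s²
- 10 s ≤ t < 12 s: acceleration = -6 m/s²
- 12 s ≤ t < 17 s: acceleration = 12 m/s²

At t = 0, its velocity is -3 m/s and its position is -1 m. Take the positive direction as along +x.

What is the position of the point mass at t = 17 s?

-502 m

On each constant-a segment, Δv = aΔt and Δx = v₀Δt + ½aΔt²; chain segment to segment.
0–6 s: v starts -3 m/s; Δx = -3·6 + ½·-11·6² = -216 m; v ends -69 m/s.
6–10 s: v starts -69 m/s; Δx = -69·4 + ½·11·4² = -188 m; v ends -25 m/s.
10–12 s: v starts -25 m/s; Δx = -25·2 + ½·-6·2² = -62 m; v ends -37 m/s.
12–17 s: v starts -37 m/s; Δx = -37·5 + ½·12·5² = -35 m; v ends 23 m/s.
x(17) = -1 + Σ Δx = -502 m.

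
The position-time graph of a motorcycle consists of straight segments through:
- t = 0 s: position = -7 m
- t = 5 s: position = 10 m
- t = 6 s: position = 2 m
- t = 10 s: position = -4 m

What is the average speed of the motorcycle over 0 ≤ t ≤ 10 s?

3.1 m/s

Average speed = (total path length)/(elapsed time); on a piecewise-linear x-t graph the path length is Σ|Δx|.
0–5 s: |Δx| = |10 − -7| = 17 m
5–6 s: |Δx| = |2 − 10| = 8 m
6–10 s: |Δx| = |-4 − 2| = 6 m
Total path = 31 m; average speed = 31/10 = 3.1 m/s.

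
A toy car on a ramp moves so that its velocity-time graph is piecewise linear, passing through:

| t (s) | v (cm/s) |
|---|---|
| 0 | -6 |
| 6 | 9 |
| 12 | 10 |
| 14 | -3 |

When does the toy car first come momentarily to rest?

v changes sign on 0–6 s (from -6 to 9); the graph is linear there, so v = 0 at t = 0 + (6)·(6 − 0)/(9 − -6) = 2.4 s.

t = 2.4 s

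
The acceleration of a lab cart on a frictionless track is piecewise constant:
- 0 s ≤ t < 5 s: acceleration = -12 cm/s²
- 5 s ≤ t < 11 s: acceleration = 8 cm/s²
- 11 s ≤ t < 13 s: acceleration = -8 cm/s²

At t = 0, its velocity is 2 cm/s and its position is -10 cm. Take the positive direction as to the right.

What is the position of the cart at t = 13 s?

On each constant-a segment, Δv = aΔt and Δx = v₀Δt + ½aΔt²; chain segment to segment.
0–5 s: v starts 2 cm/s; Δx = 2·5 + ½·-12·5² = -140 cm; v ends -58 cm/s.
5–11 s: v starts -58 cm/s; Δx = -58·6 + ½·8·6² = -204 cm; v ends -10 cm/s.
11–13 s: v starts -10 cm/s; Δx = -10·2 + ½·-8·2² = -36 cm; v ends -26 cm/s.
x(13) = -10 + Σ Δx = -390 cm.

-390 cm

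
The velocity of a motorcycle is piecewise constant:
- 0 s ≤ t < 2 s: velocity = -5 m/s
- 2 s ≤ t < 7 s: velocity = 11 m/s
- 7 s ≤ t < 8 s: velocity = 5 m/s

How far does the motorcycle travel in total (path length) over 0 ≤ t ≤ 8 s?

70 m

Distance (not displacement) is the total path length: add the absolute areas under v-t.
0–2 s: |-5| × 2 = 10 m
2–7 s: |11| × 5 = 55 m
7–8 s: |5| × 1 = 5 m
Total distance = 70 m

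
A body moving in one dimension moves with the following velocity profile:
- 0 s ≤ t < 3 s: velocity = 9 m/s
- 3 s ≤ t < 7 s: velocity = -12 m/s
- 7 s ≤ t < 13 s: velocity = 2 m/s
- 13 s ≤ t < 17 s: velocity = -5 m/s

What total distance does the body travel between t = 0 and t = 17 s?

107 m

Distance (not displacement) is the total path length: add the absolute areas under v-t.
0–3 s: |9| × 3 = 27 m
3–7 s: |-12| × 4 = 48 m
7–13 s: |2| × 6 = 12 m
13–17 s: |-5| × 4 = 20 m
Total distance = 107 m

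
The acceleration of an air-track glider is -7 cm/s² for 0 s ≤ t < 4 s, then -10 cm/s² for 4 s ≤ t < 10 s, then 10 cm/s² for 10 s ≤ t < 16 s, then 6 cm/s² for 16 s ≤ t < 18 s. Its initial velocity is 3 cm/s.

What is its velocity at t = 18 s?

-13 cm/s

Δv equals the area under the a-t graph; then v = v₀ + Δv.
0–4 s: -7 × 4 = -28 cm/s
4–10 s: -10 × 6 = -60 cm/s
10–16 s: 10 × 6 = 60 cm/s
16–18 s: 6 × 2 = 12 cm/s
Δv = -16 cm/s, so v(18) = 3 + (-16) = -13 cm/s.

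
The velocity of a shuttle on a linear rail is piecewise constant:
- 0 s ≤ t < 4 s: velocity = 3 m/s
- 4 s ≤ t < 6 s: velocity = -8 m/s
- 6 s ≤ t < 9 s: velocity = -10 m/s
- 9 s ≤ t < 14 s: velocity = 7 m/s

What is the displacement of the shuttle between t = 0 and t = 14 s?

Displacement is the signed area under the v-t curve.
0–4 s: 3 × 4 = 12 m
4–6 s: -8 × 2 = -16 m
6–9 s: -10 × 3 = -30 m
9–14 s: 7 × 5 = 35 m
Net displacement = 1 m

1 m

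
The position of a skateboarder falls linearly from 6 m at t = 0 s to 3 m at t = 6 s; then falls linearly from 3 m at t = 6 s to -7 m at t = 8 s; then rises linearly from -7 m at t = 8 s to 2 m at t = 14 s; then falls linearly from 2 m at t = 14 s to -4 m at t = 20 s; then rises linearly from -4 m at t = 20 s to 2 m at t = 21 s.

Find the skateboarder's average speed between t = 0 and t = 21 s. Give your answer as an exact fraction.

Average speed = (total path length)/(elapsed time); on a piecewise-linear x-t graph the path length is Σ|Δx|.
0–6 s: |Δx| = |3 − 6| = 3 m
6–8 s: |Δx| = |-7 − 3| = 10 m
8–14 s: |Δx| = |2 − -7| = 9 m
14–20 s: |Δx| = |-4 − 2| = 6 m
20–21 s: |Δx| = |2 − -4| = 6 m
Total path = 34 m; average speed = 34/21 = 34/21 m/s.

34/21 m/s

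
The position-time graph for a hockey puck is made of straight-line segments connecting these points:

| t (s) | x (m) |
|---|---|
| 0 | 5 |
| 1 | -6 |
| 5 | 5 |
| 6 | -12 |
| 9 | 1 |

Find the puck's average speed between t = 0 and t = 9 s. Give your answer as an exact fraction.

Average speed = (total path length)/(elapsed time); on a piecewise-linear x-t graph the path length is Σ|Δx|.
0–1 s: |Δx| = |-6 − 5| = 11 m
1–5 s: |Δx| = |5 − -6| = 11 m
5–6 s: |Δx| = |-12 − 5| = 17 m
6–9 s: |Δx| = |1 − -12| = 13 m
Total path = 52 m; average speed = 52/9 = 52/9 m/s.

52/9 m/s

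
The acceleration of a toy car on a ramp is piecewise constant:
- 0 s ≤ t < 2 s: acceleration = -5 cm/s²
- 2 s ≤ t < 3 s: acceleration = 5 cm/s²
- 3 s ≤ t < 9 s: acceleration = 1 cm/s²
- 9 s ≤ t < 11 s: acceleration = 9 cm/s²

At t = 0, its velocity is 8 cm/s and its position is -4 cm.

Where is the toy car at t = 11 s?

74.5 cm

On each constant-a segment, Δv = aΔt and Δx = v₀Δt + ½aΔt²; chain segment to segment.
0–2 s: v starts 8 cm/s; Δx = 8·2 + ½·-5·2² = 6 cm; v ends -2 cm/s.
2–3 s: v starts -2 cm/s; Δx = -2·1 + ½·5·1² = 0.5 cm; v ends 3 cm/s.
3–9 s: v starts 3 cm/s; Δx = 3·6 + ½·1·6² = 36 cm; v ends 9 cm/s.
9–11 s: v starts 9 cm/s; Δx = 9·2 + ½·9·2² = 36 cm; v ends 27 cm/s.
x(11) = -4 + Σ Δx = 74.5 cm.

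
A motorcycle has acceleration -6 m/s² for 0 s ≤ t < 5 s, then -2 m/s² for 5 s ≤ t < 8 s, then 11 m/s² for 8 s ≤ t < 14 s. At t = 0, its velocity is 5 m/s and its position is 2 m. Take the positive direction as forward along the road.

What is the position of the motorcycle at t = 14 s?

On each constant-a segment, Δv = aΔt and Δx = v₀Δt + ½aΔt²; chain segment to segment.
0–5 s: v starts 5 m/s; Δx = 5·5 + ½·-6·5² = -50 m; v ends -25 m/s.
5–8 s: v starts -25 m/s; Δx = -25·3 + ½·-2·3² = -84 m; v ends -31 m/s.
8–14 s: v starts -31 m/s; Δx = -31·6 + ½·11·6² = 12 m; v ends 35 m/s.
x(14) = 2 + Σ Δx = -120 m.

-120 m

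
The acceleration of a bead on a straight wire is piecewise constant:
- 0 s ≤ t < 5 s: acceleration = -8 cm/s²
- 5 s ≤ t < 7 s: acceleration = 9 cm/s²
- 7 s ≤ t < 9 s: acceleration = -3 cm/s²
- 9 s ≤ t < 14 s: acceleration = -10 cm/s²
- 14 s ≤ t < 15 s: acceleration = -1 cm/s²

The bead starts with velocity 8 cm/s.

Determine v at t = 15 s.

Δv equals the area under the a-t graph; then v = v₀ + Δv.
0–5 s: -8 × 5 = -40 cm/s
5–7 s: 9 × 2 = 18 cm/s
7–9 s: -3 × 2 = -6 cm/s
9–14 s: -10 × 5 = -50 cm/s
14–15 s: -1 × 1 = -1 cm/s
Δv = -79 cm/s, so v(15) = 8 + (-79) = -71 cm/s.

-71 cm/s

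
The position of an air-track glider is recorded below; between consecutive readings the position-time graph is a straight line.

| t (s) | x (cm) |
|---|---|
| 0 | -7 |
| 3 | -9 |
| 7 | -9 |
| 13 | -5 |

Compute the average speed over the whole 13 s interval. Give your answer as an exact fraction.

6/13 cm/s

Average speed = (total path length)/(elapsed time); on a piecewise-linear x-t graph the path length is Σ|Δx|.
0–3 s: |Δx| = |-9 − -7| = 2 cm
3–7 s: |Δx| = |-9 − -9| = 0 cm
7–13 s: |Δx| = |-5 − -9| = 4 cm
Total path = 6 cm; average speed = 6/13 = 6/13 cm/s.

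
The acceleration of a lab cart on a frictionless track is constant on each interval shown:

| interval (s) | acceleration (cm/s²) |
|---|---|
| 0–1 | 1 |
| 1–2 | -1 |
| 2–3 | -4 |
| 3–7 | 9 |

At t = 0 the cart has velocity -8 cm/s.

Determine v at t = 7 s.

24 cm/s

Δv equals the area under the a-t graph; then v = v₀ + Δv.
0–1 s: 1 × 1 = 1 cm/s
1–2 s: -1 × 1 = -1 cm/s
2–3 s: -4 × 1 = -4 cm/s
3–7 s: 9 × 4 = 36 cm/s
Δv = 32 cm/s, so v(7) = -8 + (32) = 24 cm/s.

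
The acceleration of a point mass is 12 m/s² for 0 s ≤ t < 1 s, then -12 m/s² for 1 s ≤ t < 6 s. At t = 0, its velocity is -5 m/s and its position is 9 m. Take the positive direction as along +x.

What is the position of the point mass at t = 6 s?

On each constant-a segment, Δv = aΔt and Δx = v₀Δt + ½aΔt²; chain segment to segment.
0–1 s: v starts -5 m/s; Δx = -5·1 + ½·12·1² = 1 m; v ends 7 m/s.
1–6 s: v starts 7 m/s; Δx = 7·5 + ½·-12·5² = -115 m; v ends -53 m/s.
x(6) = 9 + Σ Δx = -105 m.

-105 m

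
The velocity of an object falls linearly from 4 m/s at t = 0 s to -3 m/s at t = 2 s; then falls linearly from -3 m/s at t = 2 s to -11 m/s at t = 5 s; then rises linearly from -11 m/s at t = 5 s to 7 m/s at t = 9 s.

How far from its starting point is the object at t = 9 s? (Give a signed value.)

-28 m

Net displacement equals the area under the velocity-time graph (areas below the axis count negative).
0–2 s: ½(4 + -3)(2) = 1 m
2–5 s: ½(-3 + -11)(3) = -21 m
5–9 s: ½(-11 + 7)(4) = -8 m
Net displacement = -28 m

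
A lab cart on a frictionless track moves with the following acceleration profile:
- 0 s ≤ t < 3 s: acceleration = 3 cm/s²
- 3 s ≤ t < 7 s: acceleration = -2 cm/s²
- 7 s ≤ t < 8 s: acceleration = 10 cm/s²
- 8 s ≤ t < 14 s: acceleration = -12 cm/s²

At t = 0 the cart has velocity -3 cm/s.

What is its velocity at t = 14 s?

-64 cm/s

Δv equals the area under the a-t graph; then v = v₀ + Δv.
0–3 s: 3 × 3 = 9 cm/s
3–7 s: -2 × 4 = -8 cm/s
7–8 s: 10 × 1 = 10 cm/s
8–14 s: -12 × 6 = -72 cm/s
Δv = -61 cm/s, so v(14) = -3 + (-61) = -64 cm/s.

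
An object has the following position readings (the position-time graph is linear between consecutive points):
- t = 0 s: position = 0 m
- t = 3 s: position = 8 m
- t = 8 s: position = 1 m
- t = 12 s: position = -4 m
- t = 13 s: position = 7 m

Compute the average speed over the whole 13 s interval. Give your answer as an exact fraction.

31/13 m/s

Average speed = (total path length)/(elapsed time); on a piecewise-linear x-t graph the path length is Σ|Δx|.
0–3 s: |Δx| = |8 − 0| = 8 m
3–8 s: |Δx| = |1 − 8| = 7 m
8–12 s: |Δx| = |-4 − 1| = 5 m
12–13 s: |Δx| = |7 − -4| = 11 m
Total path = 31 m; average speed = 31/13 = 31/13 m/s.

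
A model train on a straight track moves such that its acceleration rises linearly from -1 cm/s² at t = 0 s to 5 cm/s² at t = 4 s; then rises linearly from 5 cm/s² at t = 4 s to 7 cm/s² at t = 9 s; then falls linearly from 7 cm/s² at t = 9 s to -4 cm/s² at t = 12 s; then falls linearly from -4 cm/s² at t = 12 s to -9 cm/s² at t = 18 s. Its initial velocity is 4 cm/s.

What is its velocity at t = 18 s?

7.5 cm/s

Δv equals the area under the a-t graph; then v = v₀ + Δv.
0–4 s: ½(-1 + 5)(4) = 8 cm/s
4–9 s: ½(5 + 7)(5) = 30 cm/s
9–12 s: ½(7 + -4)(3) = 4.5 cm/s
12–18 s: ½(-4 + -9)(6) = -39 cm/s
Δv = 3.5 cm/s, so v(18) = 4 + (3.5) = 7.5 cm/s.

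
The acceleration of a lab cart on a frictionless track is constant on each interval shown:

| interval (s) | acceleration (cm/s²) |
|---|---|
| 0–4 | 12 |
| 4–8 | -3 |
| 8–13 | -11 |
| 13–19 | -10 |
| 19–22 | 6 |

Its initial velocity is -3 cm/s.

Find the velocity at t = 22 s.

Δv equals the area under the a-t graph; then v = v₀ + Δv.
0–4 s: 12 × 4 = 48 cm/s
4–8 s: -3 × 4 = -12 cm/s
8–13 s: -11 × 5 = -55 cm/s
13–19 s: -10 × 6 = -60 cm/s
19–22 s: 6 × 3 = 18 cm/s
Δv = -61 cm/s, so v(22) = -3 + (-61) = -64 cm/s.

-64 cm/s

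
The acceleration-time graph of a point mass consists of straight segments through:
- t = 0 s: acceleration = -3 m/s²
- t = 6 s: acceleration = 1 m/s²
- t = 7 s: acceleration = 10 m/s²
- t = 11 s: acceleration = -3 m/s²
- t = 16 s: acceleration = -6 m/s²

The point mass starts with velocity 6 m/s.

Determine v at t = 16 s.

-3 m/s

Δv equals the area under the a-t graph; then v = v₀ + Δv.
0–6 s: ½(-3 + 1)(6) = -6 m/s
6–7 s: ½(1 + 10)(1) = 5.5 m/s
7–11 s: ½(10 + -3)(4) = 14 m/s
11–16 s: ½(-3 + -6)(5) = -22.5 m/s
Δv = -9 m/s, so v(16) = 6 + (-9) = -3 m/s.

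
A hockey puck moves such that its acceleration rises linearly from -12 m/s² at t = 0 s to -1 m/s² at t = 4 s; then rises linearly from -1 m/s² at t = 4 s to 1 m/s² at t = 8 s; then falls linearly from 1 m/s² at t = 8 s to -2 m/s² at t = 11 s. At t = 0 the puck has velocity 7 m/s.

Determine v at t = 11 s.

-20.5 m/s

Δv equals the area under the a-t graph; then v = v₀ + Δv.
0–4 s: ½(-12 + -1)(4) = -26 m/s
4–8 s: ½(-1 + 1)(4) = 0 m/s
8–11 s: ½(1 + -2)(3) = -1.5 m/s
Δv = -27.5 m/s, so v(11) = 7 + (-27.5) = -20.5 m/s.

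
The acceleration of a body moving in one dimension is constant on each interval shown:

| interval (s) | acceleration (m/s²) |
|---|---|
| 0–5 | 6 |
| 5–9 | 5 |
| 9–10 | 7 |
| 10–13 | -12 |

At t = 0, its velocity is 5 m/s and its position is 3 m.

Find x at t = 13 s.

473.5 m

On each constant-a segment, Δv = aΔt and Δx = v₀Δt + ½aΔt²; chain segment to segment.
0–5 s: v starts 5 m/s; Δx = 5·5 + ½·6·5² = 100 m; v ends 35 m/s.
5–9 s: v starts 35 m/s; Δx = 35·4 + ½·5·4² = 180 m; v ends 55 m/s.
9–10 s: v starts 55 m/s; Δx = 55·1 + ½·7·1² = 58.5 m; v ends 62 m/s.
10–13 s: v starts 62 m/s; Δx = 62·3 + ½·-12·3² = 132 m; v ends 26 m/s.
x(13) = 3 + Σ Δx = 473.5 m.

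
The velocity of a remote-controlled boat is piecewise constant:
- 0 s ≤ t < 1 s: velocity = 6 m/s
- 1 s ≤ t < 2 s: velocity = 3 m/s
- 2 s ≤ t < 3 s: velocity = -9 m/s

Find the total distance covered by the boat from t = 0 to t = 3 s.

Distance (not displacement) is the total path length: add the absolute areas under v-t.
0–1 s: |6| × 1 = 6 m
1–2 s: |3| × 1 = 3 m
2–3 s: |-9| × 1 = 9 m
Total distance = 18 m

18 m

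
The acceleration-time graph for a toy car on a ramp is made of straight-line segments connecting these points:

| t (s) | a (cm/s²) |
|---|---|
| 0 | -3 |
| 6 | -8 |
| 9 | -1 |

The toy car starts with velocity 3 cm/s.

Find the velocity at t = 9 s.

Δv equals the area under the a-t graph; then v = v₀ + Δv.
0–6 s: ½(-3 + -8)(6) = -33 cm/s
6–9 s: ½(-8 + -1)(3) = -13.5 cm/s
Δv = -46.5 cm/s, so v(9) = 3 + (-46.5) = -43.5 cm/s.

-43.5 cm/s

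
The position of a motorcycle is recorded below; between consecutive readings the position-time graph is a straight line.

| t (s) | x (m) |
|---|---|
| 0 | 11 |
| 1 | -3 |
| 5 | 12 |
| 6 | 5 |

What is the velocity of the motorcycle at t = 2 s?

3.75 m/s

Velocity is the slope of the x-t graph on 1–5 s: (12 − -3)/(5 − 1) = 3.75 m/s.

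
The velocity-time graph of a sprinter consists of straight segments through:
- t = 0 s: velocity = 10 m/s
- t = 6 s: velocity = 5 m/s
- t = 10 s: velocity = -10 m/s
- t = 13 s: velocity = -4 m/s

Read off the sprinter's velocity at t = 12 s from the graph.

-6 m/s

On 10–13 s the graph is linear from -10 to -4 m/s: v(12) = -10 + (-4 − -10)·(12 − 10)/(13 − 10) = -6 m/s.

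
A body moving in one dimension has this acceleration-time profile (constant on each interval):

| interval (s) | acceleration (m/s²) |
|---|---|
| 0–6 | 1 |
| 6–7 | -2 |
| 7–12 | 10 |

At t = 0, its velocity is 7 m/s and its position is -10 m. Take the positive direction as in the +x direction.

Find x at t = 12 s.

242 m

On each constant-a segment, Δv = aΔt and Δx = v₀Δt + ½aΔt²; chain segment to segment.
0–6 s: v starts 7 m/s; Δx = 7·6 + ½·1·6² = 60 m; v ends 13 m/s.
6–7 s: v starts 13 m/s; Δx = 13·1 + ½·-2·1² = 12 m; v ends 11 m/s.
7–12 s: v starts 11 m/s; Δx = 11·5 + ½·10·5² = 180 m; v ends 61 m/s.
x(12) = -10 + Σ Δx = 242 m.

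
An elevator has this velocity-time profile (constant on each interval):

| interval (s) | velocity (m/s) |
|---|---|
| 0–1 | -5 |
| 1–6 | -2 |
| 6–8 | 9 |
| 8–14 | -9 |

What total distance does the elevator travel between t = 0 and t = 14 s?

Distance (not displacement) is the total path length: add the absolute areas under v-t.
0–1 s: |-5| × 1 = 5 m
1–6 s: |-2| × 5 = 10 m
6–8 s: |9| × 2 = 18 m
8–14 s: |-9| × 6 = 54 m
Total distance = 87 m

87 m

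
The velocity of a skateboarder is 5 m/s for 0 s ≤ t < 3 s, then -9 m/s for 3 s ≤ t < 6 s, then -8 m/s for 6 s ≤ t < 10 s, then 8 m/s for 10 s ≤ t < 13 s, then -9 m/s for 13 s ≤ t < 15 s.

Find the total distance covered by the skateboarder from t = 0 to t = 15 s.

116 m

Distance (not displacement) is the total path length: add the absolute areas under v-t.
0–3 s: |5| × 3 = 15 m
3–6 s: |-9| × 3 = 27 m
6–10 s: |-8| × 4 = 32 m
10–13 s: |8| × 3 = 24 m
13–15 s: |-9| × 2 = 18 m
Total distance = 116 m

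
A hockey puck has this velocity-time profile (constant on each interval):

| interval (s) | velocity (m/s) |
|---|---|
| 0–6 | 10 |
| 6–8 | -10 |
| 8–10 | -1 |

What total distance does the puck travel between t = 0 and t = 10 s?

Distance (not displacement) is the total path length: add the absolute areas under v-t.
0–6 s: |10| × 6 = 60 m
6–8 s: |-10| × 2 = 20 m
8–10 s: |-1| × 2 = 2 m
Total distance = 82 m

82 m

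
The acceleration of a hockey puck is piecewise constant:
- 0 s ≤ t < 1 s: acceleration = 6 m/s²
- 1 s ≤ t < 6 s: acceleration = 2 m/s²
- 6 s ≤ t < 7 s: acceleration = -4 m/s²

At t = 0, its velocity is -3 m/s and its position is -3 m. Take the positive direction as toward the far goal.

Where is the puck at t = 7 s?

On each constant-a segment, Δv = aΔt and Δx = v₀Δt + ½aΔt²; chain segment to segment.
0–1 s: v starts -3 m/s; Δx = -3·1 + ½·6·1² = 0 m; v ends 3 m/s.
1–6 s: v starts 3 m/s; Δx = 3·5 + ½·2·5² = 40 m; v ends 13 m/s.
6–7 s: v starts 13 m/s; Δx = 13·1 + ½·-4·1² = 11 m; v ends 9 m/s.
x(7) = -3 + Σ Δx = 48 m.

48 m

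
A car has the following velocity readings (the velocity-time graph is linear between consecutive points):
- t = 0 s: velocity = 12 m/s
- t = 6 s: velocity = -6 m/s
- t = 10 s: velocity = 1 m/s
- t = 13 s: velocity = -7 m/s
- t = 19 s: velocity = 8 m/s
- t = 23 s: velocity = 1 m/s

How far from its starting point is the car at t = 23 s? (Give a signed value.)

Net displacement equals the area under the velocity-time graph (areas below the axis count negative).
0–6 s: ½(12 + -6)(6) = 18 m
6–10 s: ½(-6 + 1)(4) = -10 m
10–13 s: ½(1 + -7)(3) = -9 m
13–19 s: ½(-7 + 8)(6) = 3 m
19–23 s: ½(8 + 1)(4) = 18 m
Net displacement = 20 m

20 m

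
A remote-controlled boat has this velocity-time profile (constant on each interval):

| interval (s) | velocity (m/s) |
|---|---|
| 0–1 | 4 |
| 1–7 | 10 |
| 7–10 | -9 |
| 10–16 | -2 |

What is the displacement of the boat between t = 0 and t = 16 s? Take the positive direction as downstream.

25 m

Displacement is the signed area under the v-t curve.
0–1 s: 4 × 1 = 4 m
1–7 s: 10 × 6 = 60 m
7–10 s: -9 × 3 = -27 m
10–16 s: -2 × 6 = -12 m
Net displacement = 25 m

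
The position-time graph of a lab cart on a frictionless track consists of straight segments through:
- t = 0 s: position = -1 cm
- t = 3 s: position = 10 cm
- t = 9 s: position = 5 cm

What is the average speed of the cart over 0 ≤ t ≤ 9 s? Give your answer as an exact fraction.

16/9 cm/s

Average speed = (total path length)/(elapsed time); on a piecewise-linear x-t graph the path length is Σ|Δx|.
0–3 s: |Δx| = |10 − -1| = 11 cm
3–9 s: |Δx| = |5 − 10| = 5 cm
Total path = 16 cm; average speed = 16/9 = 16/9 cm/s.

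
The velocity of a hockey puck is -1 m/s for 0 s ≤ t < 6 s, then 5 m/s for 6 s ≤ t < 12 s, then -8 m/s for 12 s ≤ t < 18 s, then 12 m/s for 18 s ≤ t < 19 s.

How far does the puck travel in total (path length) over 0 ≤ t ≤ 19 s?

Distance (not displacement) is the total path length: add the absolute areas under v-t.
0–6 s: |-1| × 6 = 6 m
6–12 s: |5| × 6 = 30 m
12–18 s: |-8| × 6 = 48 m
18–19 s: |12| × 1 = 12 m
Total distance = 96 m

96 m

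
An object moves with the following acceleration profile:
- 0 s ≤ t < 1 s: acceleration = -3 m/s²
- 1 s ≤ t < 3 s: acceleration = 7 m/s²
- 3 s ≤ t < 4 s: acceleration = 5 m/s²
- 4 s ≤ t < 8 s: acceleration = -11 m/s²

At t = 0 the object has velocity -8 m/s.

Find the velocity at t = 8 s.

-36 m/s

Δv equals the area under the a-t graph; then v = v₀ + Δv.
0–1 s: -3 × 1 = -3 m/s
1–3 s: 7 × 2 = 14 m/s
3–4 s: 5 × 1 = 5 m/s
4–8 s: -11 × 4 = -44 m/s
Δv = -28 m/s, so v(8) = -8 + (-28) = -36 m/s.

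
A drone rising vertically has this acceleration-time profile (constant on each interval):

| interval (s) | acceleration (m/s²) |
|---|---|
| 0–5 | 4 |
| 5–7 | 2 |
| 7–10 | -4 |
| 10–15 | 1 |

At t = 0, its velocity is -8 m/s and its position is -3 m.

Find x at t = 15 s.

On each constant-a segment, Δv = aΔt and Δx = v₀Δt + ½aΔt²; chain segment to segment.
0–5 s: v starts -8 m/s; Δx = -8·5 + ½·4·5² = 10 m; v ends 12 m/s.
5–7 s: v starts 12 m/s; Δx = 12·2 + ½·2·2² = 28 m; v ends 16 m/s.
7–10 s: v starts 16 m/s; Δx = 16·3 + ½·-4·3² = 30 m; v ends 4 m/s.
10–15 s: v starts 4 m/s; Δx = 4·5 + ½·1·5² = 32.5 m; v ends 9 m/s.
x(15) = -3 + Σ Δx = 97.5 m.

97.5 m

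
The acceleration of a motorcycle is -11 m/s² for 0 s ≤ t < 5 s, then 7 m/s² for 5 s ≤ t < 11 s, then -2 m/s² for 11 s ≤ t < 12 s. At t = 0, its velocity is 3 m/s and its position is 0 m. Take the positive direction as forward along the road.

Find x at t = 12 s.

On each constant-a segment, Δv = aΔt and Δx = v₀Δt + ½aΔt²; chain segment to segment.
0–5 s: v starts 3 m/s; Δx = 3·5 + ½·-11·5² = -122.5 m; v ends -52 m/s.
5–11 s: v starts -52 m/s; Δx = -52·6 + ½·7·6² = -186 m; v ends -10 m/s.
11–12 s: v starts -10 m/s; Δx = -10·1 + ½·-2·1² = -11 m; v ends -12 m/s.
x(12) = 0 + Σ Δx = -319.5 m.

-319.5 m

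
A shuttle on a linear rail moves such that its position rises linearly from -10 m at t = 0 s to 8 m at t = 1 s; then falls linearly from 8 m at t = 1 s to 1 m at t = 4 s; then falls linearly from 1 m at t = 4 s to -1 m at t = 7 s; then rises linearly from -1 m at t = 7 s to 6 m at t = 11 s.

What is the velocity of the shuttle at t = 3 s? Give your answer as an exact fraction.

Velocity is the slope of the x-t graph on 1–4 s: (1 − 8)/(4 − 1) = -7/3 m/s.

-7/3 m/s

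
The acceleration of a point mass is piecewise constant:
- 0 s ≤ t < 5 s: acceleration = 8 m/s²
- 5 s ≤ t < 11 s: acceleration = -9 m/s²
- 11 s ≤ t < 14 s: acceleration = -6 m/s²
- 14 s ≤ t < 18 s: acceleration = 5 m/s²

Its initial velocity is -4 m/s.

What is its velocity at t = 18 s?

-16 m/s

Δv equals the area under the a-t graph; then v = v₀ + Δv.
0–5 s: 8 × 5 = 40 m/s
5–11 s: -9 × 6 = -54 m/s
11–14 s: -6 × 3 = -18 m/s
14–18 s: 5 × 4 = 20 m/s
Δv = -12 m/s, so v(18) = -4 + (-12) = -16 m/s.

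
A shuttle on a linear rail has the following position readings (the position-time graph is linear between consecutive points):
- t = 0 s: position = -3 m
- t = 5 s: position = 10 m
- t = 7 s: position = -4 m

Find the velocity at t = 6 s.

-7 m/s

Velocity is the slope of the x-t graph on 5–7 s: (-4 − 10)/(7 − 5) = -7 m/s.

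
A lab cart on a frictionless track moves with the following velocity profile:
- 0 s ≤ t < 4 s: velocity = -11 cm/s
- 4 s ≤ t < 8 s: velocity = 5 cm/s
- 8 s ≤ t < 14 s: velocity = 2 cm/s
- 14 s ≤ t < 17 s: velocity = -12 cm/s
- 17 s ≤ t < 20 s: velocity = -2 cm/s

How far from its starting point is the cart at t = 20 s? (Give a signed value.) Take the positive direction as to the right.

-54 cm

Displacement is the signed area under the v-t curve.
0–4 s: -11 × 4 = -44 cm
4–8 s: 5 × 4 = 20 cm
8–14 s: 2 × 6 = 12 cm
14–17 s: -12 × 3 = -36 cm
17–20 s: -2 × 3 = -6 cm
Net displacement = -54 cm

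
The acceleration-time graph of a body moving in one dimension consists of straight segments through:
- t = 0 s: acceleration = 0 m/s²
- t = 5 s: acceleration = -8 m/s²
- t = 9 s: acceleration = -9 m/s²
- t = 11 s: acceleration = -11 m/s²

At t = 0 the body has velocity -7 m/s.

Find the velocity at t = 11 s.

-81 m/s

Δv equals the area under the a-t graph; then v = v₀ + Δv.
0–5 s: ½(0 + -8)(5) = -20 m/s
5–9 s: ½(-8 + -9)(4) = -34 m/s
9–11 s: ½(-9 + -11)(2) = -20 m/s
Δv = -74 m/s, so v(11) = -7 + (-74) = -81 m/s.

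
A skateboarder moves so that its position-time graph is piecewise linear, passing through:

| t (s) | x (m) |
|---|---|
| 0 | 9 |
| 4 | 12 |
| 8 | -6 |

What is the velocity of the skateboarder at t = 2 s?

0.75 m/s

Velocity is the slope of the x-t graph on 0–4 s: (12 − 9)/(4 − 0) = 0.75 m/s.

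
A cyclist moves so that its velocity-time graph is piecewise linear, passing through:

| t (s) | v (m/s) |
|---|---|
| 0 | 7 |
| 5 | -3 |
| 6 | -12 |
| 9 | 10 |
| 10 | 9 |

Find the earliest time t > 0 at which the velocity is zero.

v changes sign on 0–5 s (from 7 to -3); the graph is linear there, so v = 0 at t = 0 + (-7)·(5 − 0)/(-3 − 7) = 3.5 s.

t = 3.5 s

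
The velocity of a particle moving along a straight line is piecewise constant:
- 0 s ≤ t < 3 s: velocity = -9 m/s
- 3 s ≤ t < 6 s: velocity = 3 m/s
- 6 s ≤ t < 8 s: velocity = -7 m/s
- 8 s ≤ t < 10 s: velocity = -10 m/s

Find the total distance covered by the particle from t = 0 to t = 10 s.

70 m

Total distance travelled is ∫|v| dt — sum the magnitudes of each area piece.
0–3 s: |-9| × 3 = 27 m
3–6 s: |3| × 3 = 9 m
6–8 s: |-7| × 2 = 14 m
8–10 s: |-10| × 2 = 20 m
Total distance = 70 m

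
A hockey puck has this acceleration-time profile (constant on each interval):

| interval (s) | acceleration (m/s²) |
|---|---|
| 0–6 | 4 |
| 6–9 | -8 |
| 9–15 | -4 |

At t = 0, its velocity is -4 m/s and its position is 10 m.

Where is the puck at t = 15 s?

-14 m

On each constant-a segment, Δv = aΔt and Δx = v₀Δt + ½aΔt²; chain segment to segment.
0–6 s: v starts -4 m/s; Δx = -4·6 + ½·4·6² = 48 m; v ends 20 m/s.
6–9 s: v starts 20 m/s; Δx = 20·3 + ½·-8·3² = 24 m; v ends -4 m/s.
9–15 s: v starts -4 m/s; Δx = -4·6 + ½·-4·6² = -96 m; v ends -28 m/s.
x(15) = 10 + Σ Δx = -14 m.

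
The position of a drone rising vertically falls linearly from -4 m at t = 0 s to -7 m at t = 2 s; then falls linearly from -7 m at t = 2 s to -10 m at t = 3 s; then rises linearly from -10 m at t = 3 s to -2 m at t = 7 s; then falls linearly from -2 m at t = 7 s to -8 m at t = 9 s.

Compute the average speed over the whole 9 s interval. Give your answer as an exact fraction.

20/9 m/s

Average speed = (total path length)/(elapsed time); on a piecewise-linear x-t graph the path length is Σ|Δx|.
0–2 s: |Δx| = |-7 − -4| = 3 m
2–3 s: |Δx| = |-10 − -7| = 3 m
3–7 s: |Δx| = |-2 − -10| = 8 m
7–9 s: |Δx| = |-8 − -2| = 6 m
Total path = 20 m; average speed = 20/9 = 20/9 m/s.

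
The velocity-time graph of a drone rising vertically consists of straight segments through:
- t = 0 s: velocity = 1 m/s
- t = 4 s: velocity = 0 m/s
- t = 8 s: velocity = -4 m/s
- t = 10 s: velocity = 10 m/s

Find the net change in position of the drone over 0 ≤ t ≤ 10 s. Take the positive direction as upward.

0 m

Net displacement equals the area under the velocity-time graph (areas below the axis count negative).
0–4 s: ½(1 + 0)(4) = 2 m
4–8 s: ½(0 + -4)(4) = -8 m
8–10 s: ½(-4 + 10)(2) = 6 m
Net displacement = 0 m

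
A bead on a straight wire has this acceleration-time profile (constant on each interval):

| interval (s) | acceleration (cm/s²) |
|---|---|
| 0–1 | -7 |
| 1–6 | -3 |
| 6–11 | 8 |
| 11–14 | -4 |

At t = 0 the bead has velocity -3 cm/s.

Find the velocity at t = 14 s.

Δv equals the area under the a-t graph; then v = v₀ + Δv.
0–1 s: -7 × 1 = -7 cm/s
1–6 s: -3 × 5 = -15 cm/s
6–11 s: 8 × 5 = 40 cm/s
11–14 s: -4 × 3 = -12 cm/s
Δv = 6 cm/s, so v(14) = -3 + (6) = 3 cm/s.

3 cm/s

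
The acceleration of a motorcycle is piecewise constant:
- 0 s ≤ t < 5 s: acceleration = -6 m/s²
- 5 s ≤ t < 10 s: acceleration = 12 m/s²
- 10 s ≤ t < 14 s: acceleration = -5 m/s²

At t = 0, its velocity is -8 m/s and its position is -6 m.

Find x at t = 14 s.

On each constant-a segment, Δv = aΔt and Δx = v₀Δt + ½aΔt²; chain segment to segment.
0–5 s: v starts -8 m/s; Δx = -8·5 + ½·-6·5² = -115 m; v ends -38 m/s.
5–10 s: v starts -38 m/s; Δx = -38·5 + ½·12·5² = -40 m; v ends 22 m/s.
10–14 s: v starts 22 m/s; Δx = 22·4 + ½·-5·4² = 48 m; v ends 2 m/s.
x(14) = -6 + Σ Δx = -113 m.

-113 m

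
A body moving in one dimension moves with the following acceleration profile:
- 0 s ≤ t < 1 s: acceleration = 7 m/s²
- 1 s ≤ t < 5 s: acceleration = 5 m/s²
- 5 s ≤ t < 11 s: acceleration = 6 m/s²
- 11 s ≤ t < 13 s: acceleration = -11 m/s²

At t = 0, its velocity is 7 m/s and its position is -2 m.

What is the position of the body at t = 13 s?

On each constant-a segment, Δv = aΔt and Δx = v₀Δt + ½aΔt²; chain segment to segment.
0–1 s: v starts 7 m/s; Δx = 7·1 + ½·7·1² = 10.5 m; v ends 14 m/s.
1–5 s: v starts 14 m/s; Δx = 14·4 + ½·5·4² = 96 m; v ends 34 m/s.
5–11 s: v starts 34 m/s; Δx = 34·6 + ½·6·6² = 312 m; v ends 70 m/s.
11–13 s: v starts 70 m/s; Δx = 70·2 + ½·-11·2² = 118 m; v ends 48 m/s.
x(13) = -2 + Σ Δx = 534.5 m.

534.5 m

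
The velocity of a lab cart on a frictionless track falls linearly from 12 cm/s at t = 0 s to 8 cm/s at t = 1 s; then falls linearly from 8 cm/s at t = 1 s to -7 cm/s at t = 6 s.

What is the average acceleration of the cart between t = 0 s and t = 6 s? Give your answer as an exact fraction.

Average acceleration = Δv/Δt = (-7 − 12)/(6 − 0) = -19/6 cm/s².

-19/6 cm/s²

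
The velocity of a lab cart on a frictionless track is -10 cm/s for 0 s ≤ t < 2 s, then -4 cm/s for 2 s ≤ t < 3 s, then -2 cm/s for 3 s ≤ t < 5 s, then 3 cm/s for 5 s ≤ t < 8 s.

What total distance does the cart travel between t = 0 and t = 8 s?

Total distance travelled is ∫|v| dt — sum the magnitudes of each area piece.
0–2 s: |-10| × 2 = 20 cm
2–3 s: |-4| × 1 = 4 cm
3–5 s: |-2| × 2 = 4 cm
5–8 s: |3| × 3 = 9 cm
Total distance = 37 cm

37 cm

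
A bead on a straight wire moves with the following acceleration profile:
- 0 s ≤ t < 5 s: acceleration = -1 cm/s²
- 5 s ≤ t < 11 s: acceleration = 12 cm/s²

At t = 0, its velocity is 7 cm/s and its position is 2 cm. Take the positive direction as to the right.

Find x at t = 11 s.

252.5 cm

On each constant-a segment, Δv = aΔt and Δx = v₀Δt + ½aΔt²; chain segment to segment.
0–5 s: v starts 7 cm/s; Δx = 7·5 + ½·-1·5² = 22.5 cm; v ends 2 cm/s.
5–11 s: v starts 2 cm/s; Δx = 2·6 + ½·12·6² = 228 cm; v ends 74 cm/s.
x(11) = 2 + Σ Δx = 252.5 cm.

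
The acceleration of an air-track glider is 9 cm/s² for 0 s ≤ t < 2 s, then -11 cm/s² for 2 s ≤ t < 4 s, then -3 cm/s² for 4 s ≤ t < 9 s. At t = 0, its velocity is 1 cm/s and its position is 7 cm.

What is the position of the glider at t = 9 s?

-9.5 cm

On each constant-a segment, Δv = aΔt and Δx = v₀Δt + ½aΔt²; chain segment to segment.
0–2 s: v starts 1 cm/s; Δx = 1·2 + ½·9·2² = 20 cm; v ends 19 cm/s.
2–4 s: v starts 19 cm/s; Δx = 19·2 + ½·-11·2² = 16 cm; v ends -3 cm/s.
4–9 s: v starts -3 cm/s; Δx = -3·5 + ½·-3·5² = -52.5 cm; v ends -18 cm/s.
x(9) = 7 + Σ Δx = -9.5 cm.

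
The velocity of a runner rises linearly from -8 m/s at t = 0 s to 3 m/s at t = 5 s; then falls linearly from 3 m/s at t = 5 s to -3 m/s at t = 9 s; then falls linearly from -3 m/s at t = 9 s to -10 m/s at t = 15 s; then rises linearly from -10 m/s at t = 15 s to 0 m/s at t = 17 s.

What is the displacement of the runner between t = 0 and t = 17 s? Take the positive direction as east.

-61.5 m

Displacement is the signed area under the v-t curve.
0–5 s: ½(-8 + 3)(5) = -12.5 m
5–9 s: ½(3 + -3)(4) = 0 m
9–15 s: ½(-3 + -10)(6) = -39 m
15–17 s: ½(-10 + 0)(2) = -10 m
Net displacement = -61.5 m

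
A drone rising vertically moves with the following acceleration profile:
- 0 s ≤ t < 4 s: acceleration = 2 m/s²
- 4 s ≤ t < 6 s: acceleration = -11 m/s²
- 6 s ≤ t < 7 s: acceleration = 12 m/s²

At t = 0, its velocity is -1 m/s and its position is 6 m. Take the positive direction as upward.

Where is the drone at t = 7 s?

1 m

On each constant-a segment, Δv = aΔt and Δx = v₀Δt + ½aΔt²; chain segment to segment.
0–4 s: v starts -1 m/s; Δx = -1·4 + ½·2·4² = 12 m; v ends 7 m/s.
4–6 s: v starts 7 m/s; Δx = 7·2 + ½·-11·2² = -8 m; v ends -15 m/s.
6–7 s: v starts -15 m/s; Δx = -15·1 + ½·12·1² = -9 m; v ends -3 m/s.
x(7) = 6 + Σ Δx = 1 m.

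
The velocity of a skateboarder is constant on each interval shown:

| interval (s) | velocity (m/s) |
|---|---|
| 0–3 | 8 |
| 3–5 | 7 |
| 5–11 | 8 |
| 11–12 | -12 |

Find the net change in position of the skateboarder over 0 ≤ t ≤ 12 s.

74 m

Net displacement equals the area under the velocity-time graph (areas below the axis count negative).
0–3 s: 8 × 3 = 24 m
3–5 s: 7 × 2 = 14 m
5–11 s: 8 × 6 = 48 m
11–12 s: -12 × 1 = -12 m
Net displacement = 74 m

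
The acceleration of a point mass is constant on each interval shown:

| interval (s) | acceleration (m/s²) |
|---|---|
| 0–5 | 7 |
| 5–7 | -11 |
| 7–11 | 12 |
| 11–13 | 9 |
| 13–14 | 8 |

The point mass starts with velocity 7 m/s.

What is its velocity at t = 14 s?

94 m/s

Δv equals the area under the a-t graph; then v = v₀ + Δv.
0–5 s: 7 × 5 = 35 m/s
5–7 s: -11 × 2 = -22 m/s
7–11 s: 12 × 4 = 48 m/s
11–13 s: 9 × 2 = 18 m/s
13–14 s: 8 × 1 = 8 m/s
Δv = 87 m/s, so v(14) = 7 + (87) = 94 m/s.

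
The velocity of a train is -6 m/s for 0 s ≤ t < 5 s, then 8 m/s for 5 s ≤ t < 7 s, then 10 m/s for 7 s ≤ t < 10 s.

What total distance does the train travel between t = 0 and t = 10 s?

Distance (not displacement) is the total path length: add the absolute areas under v-t.
0–5 s: |-6| × 5 = 30 m
5–7 s: |8| × 2 = 16 m
7–10 s: |10| × 3 = 30 m
Total distance = 76 m

76 m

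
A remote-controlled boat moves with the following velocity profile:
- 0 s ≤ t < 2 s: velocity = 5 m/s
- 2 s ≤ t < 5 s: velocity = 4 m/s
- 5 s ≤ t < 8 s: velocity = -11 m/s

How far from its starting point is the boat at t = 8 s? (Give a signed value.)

-11 m

Net displacement equals the area under the velocity-time graph (areas below the axis count negative).
0–2 s: 5 × 2 = 10 m
2–5 s: 4 × 3 = 12 m
5–8 s: -11 × 3 = -33 m
Net displacement = -11 m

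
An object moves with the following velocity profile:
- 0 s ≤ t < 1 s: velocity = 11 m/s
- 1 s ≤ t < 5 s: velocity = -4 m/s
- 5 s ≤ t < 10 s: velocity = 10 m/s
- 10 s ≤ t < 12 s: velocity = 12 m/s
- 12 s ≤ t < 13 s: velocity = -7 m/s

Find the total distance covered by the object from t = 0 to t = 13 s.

Distance (not displacement) is the total path length: add the absolute areas under v-t.
0–1 s: |11| × 1 = 11 m
1–5 s: |-4| × 4 = 16 m
5–10 s: |10| × 5 = 50 m
10–12 s: |12| × 2 = 24 m
12–13 s: |-7| × 1 = 7 m
Total distance = 108 m

108 m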